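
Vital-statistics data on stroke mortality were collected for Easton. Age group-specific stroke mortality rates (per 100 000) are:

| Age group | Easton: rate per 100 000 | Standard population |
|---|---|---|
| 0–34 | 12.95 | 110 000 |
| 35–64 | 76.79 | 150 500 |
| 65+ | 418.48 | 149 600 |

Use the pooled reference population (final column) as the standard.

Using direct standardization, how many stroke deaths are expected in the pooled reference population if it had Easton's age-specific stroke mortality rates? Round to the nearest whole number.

756

Expected stroke deaths = Σ (standard pop × age-specific rate ÷ 100 000)
= 110 000×12.95/100 000 + 150 500×76.79/100 000 + 149 600×418.48/100 000
= 14.24 + 115.57 + 626.05 = 755.86.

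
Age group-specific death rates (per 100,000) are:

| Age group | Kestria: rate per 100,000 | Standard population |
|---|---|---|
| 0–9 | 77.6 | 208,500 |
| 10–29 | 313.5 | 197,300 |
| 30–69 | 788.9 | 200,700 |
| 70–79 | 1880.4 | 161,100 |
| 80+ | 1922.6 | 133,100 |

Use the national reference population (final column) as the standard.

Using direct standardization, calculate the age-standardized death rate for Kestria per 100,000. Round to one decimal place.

882.9

Standard total = 900,700; weights = 0.2315, 0.2191, 0.2228, 0.1789, 0.1478.
Standardized rate: 0.2315×77.6 + 0.2191×313.5 + 0.2228×788.9 + 0.1789×1880.4 + 0.1478×1922.6 = 882.8643 per 100,000.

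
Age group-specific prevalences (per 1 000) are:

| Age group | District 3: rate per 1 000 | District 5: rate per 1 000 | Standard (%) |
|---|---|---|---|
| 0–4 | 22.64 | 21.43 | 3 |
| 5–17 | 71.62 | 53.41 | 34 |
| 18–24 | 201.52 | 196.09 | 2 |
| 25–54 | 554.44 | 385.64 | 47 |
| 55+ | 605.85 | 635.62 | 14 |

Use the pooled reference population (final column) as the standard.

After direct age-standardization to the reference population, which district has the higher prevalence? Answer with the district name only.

Standard weights: 0.03, 0.34, 0.02, 0.47, 0.14.
District 3: 0.0300×22.64 + 0.3400×71.62 + 0.0200×201.52 + 0.4700×554.44 + 0.1400×605.85 = 374.4662 per 1 000.
District 5: 0.0300×21.43 + 0.3400×53.41 + 0.0200×196.09 + 0.4700×385.64 + 0.1400×635.62 = 292.9617 per 1 000.

District 3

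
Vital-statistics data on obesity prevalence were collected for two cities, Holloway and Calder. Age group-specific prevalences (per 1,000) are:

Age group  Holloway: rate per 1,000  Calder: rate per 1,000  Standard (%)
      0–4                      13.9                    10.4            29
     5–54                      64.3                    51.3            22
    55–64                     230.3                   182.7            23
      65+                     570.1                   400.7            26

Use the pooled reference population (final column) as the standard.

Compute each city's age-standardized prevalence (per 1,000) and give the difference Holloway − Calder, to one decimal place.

Standard weights: 0.29, 0.22, 0.23, 0.26.
Holloway: 0.2900×13.9 + 0.2200×64.3 + 0.2300×230.3 + 0.2600×570.1 = 219.3720 per 1,000.
Calder: 0.2900×10.4 + 0.2200×51.3 + 0.2300×182.7 + 0.2600×400.7 = 160.5050 per 1,000.
Difference = 219.3720 − 160.5050 = 58.8670.

58.9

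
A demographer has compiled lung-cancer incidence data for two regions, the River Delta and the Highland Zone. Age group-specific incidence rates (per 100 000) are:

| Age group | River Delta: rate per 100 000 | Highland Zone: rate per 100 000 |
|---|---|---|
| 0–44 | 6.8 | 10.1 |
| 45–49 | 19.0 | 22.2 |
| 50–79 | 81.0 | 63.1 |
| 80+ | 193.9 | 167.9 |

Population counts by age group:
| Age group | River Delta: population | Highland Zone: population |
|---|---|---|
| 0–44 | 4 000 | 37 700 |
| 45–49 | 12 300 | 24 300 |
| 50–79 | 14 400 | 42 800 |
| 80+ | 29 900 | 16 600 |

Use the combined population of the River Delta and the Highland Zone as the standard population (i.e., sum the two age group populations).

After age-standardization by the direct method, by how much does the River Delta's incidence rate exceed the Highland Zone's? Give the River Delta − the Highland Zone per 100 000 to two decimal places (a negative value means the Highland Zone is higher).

10.87

Combined standard total = 182 000; weights = 0.2291, 0.2011, 0.3143, 0.2555.
The River Delta: 0.2291×6.8 + 0.2011×19.0 + 0.3143×81.0 + 0.2555×193.9 = 80.3764 per 100 000.
The Highland Zone: 0.2291×10.1 + 0.2011×22.2 + 0.3143×63.1 + 0.2555×167.9 = 69.5075 per 100 000.
Difference = 80.3764 − 69.5075 = 10.8690.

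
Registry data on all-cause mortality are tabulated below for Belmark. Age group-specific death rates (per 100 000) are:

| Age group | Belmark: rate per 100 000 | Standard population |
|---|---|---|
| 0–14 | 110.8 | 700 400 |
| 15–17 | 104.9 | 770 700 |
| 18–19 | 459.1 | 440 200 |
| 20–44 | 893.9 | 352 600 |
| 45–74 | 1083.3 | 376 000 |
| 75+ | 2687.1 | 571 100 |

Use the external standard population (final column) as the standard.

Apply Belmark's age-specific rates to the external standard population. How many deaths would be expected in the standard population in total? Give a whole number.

Expected deaths = Σ (standard pop × age-specific rate ÷ 100 000)
= 700 400×110.8/100 000 + 770 700×104.9/100 000 + 440 200×459.1/100 000 + 352 600×893.9/100 000 + 376 000×1083.3/100 000 + 571 100×2687.1/100 000
= 776.04 + 808.46 + 2020.96 + 3151.89 + 4073.21 + 15346.03 = 26176.59.

26177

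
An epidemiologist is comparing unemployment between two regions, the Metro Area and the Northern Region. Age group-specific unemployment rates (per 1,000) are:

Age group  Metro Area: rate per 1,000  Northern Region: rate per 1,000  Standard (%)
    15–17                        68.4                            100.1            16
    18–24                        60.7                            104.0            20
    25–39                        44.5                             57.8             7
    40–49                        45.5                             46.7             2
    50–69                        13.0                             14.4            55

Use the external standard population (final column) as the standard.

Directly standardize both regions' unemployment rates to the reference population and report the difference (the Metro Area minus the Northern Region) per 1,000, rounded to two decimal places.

Standard weights: 0.16, 0.20, 0.07, 0.02, 0.55.
The Metro Area: 0.1600×68.4 + 0.2000×60.7 + 0.0700×44.5 + 0.0200×45.5 + 0.5500×13.0 = 34.2590 per 1,000.
The Northern Region: 0.1600×100.1 + 0.2000×104.0 + 0.0700×57.8 + 0.0200×46.7 + 0.5500×14.4 = 49.7160 per 1,000.
Difference = 34.2590 − 49.7160 = -15.4570.

-15.46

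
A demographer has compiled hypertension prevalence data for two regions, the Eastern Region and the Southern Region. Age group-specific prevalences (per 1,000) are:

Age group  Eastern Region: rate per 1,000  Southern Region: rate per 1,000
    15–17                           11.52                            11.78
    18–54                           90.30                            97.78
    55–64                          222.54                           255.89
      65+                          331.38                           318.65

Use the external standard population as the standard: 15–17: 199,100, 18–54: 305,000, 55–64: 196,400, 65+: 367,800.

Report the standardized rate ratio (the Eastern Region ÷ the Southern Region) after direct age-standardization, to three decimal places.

Standard total = 1,068,300; weights = 0.1864, 0.2855, 0.1838, 0.3443.
The Eastern Region: 0.1864×11.52 + 0.2855×90.30 + 0.1838×222.54 + 0.3443×331.38 = 182.9295 per 1,000.
The Southern Region: 0.1864×11.78 + 0.2855×97.78 + 0.1838×255.89 + 0.3443×318.65 = 186.8619 per 1,000.
Ratio = 182.9295 ÷ 186.8619 = 0.97896.

0.979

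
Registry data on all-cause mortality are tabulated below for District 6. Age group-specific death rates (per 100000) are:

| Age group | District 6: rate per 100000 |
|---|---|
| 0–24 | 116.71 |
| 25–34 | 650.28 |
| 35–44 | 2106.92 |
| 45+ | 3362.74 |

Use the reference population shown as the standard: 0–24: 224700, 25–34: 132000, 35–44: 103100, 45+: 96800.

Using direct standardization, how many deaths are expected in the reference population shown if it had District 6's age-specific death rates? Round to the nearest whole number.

Expected deaths = Σ (standard pop × age-specific rate ÷ 100000)
= 224700×116.71/100000 + 132000×650.28/100000 + 103100×2106.92/100000 + 96800×3362.74/100000
= 262.25 + 858.37 + 2172.23 + 3255.13 = 6547.98.

6548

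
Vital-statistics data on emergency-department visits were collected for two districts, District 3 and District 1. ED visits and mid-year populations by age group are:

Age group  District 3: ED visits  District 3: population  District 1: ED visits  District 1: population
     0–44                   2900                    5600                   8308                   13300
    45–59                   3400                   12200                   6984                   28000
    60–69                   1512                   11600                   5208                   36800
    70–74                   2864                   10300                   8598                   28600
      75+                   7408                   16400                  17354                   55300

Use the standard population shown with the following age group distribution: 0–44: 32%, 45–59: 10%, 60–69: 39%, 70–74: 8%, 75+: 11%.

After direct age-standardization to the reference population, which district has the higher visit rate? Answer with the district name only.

District 1

Age-specific rates per 1000 for District 3: 517.857, 278.689, 130.345, 278.058, 451.707.
For District 1: 624.662, 249.429, 141.522, 300.629, 313.816.
Standard weights: 0.32, 0.10, 0.39, 0.08, 0.11.
District 3: 0.3200×517.857 + 0.1000×278.689 + 0.3900×130.345 + 0.0800×278.058 + 0.1100×451.707 = 316.3501 per 1000.
District 1: 0.3200×624.662 + 0.1000×249.429 + 0.3900×141.522 + 0.0800×300.629 + 0.1100×313.816 = 338.5981 per 1000.
The crude rates (322.35 vs 286.74) would put District 3 higher, but that reflects its age composition; once standardized to a common age structure, District 1 has the higher underlying rate.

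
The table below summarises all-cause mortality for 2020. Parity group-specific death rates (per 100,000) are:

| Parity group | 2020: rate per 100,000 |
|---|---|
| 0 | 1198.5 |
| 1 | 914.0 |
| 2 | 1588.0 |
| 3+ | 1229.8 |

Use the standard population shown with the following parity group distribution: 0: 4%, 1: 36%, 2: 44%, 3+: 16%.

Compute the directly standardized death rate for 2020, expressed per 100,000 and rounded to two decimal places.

1272.47

Standard weights: 0.04, 0.36, 0.44, 0.16.
Standardized rate: 0.0400×1198.5 + 0.3600×914.0 + 0.4400×1588.0 + 0.1600×1229.8 = 1272.4680 per 100,000.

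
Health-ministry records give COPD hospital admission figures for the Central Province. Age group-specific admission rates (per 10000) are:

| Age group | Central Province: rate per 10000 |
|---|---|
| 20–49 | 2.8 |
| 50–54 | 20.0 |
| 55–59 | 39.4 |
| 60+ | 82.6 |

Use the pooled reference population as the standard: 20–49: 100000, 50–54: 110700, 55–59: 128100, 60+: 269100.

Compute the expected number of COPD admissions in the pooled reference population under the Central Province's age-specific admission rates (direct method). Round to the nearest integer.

2977

Expected COPD admissions = Σ (standard pop × age-specific rate ÷ 10000)
= 100000×2.8/10000 + 110700×20.0/10000 + 128100×39.4/10000 + 269100×82.6/10000
= 28.00 + 221.40 + 504.71 + 2222.77 = 2976.88.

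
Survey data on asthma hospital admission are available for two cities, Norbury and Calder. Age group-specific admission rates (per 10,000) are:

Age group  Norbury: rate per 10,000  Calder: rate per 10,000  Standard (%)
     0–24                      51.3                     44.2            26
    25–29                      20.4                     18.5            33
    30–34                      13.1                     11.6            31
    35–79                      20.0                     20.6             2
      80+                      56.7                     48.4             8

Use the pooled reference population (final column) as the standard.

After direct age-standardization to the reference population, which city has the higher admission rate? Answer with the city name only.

Standard weights: 0.26, 0.33, 0.31, 0.02, 0.08.
Norbury: 0.2600×51.3 + 0.3300×20.4 + 0.3100×13.1 + 0.0200×20.0 + 0.0800×56.7 = 29.0670 per 10,000.
Calder: 0.2600×44.2 + 0.3300×18.5 + 0.3100×11.6 + 0.0200×20.6 + 0.0800×48.4 = 25.4770 per 10,000.

Norbury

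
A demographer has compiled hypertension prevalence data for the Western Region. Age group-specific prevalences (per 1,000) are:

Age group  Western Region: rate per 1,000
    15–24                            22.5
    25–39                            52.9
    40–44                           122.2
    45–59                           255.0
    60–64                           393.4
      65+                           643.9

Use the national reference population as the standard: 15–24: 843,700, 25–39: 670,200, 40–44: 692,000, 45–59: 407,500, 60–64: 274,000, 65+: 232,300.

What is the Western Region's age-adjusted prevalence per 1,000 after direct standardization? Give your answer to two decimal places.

Standard total = 3,119,700; weights = 0.2704, 0.2148, 0.2218, 0.1306, 0.0878, 0.0745.
Standardized rate: 0.2704×22.5 + 0.2148×52.9 + 0.2218×122.2 + 0.1306×255.0 + 0.0878×393.4 + 0.0745×643.9 = 160.3620 per 1,000.

160.36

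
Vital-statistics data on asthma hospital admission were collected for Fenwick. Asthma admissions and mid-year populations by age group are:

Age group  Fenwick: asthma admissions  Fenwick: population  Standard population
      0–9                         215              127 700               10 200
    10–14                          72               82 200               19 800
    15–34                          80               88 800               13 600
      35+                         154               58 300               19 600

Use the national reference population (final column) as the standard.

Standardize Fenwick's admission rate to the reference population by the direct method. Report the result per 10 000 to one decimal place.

Age-specific rates per 10 000 for Fenwick: 16.84, 8.76, 9.01, 26.42.
Standard total = 63 200; weights = 0.1614, 0.3133, 0.2152, 0.3101.
Standardized rate: 0.1614×16.84 + 0.3133×8.76 + 0.2152×9.01 + 0.3101×26.42 = 15.5921 per 10 000.

15.6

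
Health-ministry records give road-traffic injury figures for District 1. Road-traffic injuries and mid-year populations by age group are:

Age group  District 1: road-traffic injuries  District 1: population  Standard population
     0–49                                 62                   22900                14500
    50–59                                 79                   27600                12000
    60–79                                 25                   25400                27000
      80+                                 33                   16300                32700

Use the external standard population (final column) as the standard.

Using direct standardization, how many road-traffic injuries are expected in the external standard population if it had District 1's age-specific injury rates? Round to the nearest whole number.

Age-specific rates per 100000 for District 1: 270.74, 286.23, 98.43, 202.45.
Expected road-traffic injuries = Σ (standard pop × age-specific rate ÷ 100000)
= 14500×270.74/100000 + 12000×286.23/100000 + 27000×98.43/100000 + 32700×202.45/100000
= 39.26 + 34.35 + 26.57 + 66.20 = 166.38.

166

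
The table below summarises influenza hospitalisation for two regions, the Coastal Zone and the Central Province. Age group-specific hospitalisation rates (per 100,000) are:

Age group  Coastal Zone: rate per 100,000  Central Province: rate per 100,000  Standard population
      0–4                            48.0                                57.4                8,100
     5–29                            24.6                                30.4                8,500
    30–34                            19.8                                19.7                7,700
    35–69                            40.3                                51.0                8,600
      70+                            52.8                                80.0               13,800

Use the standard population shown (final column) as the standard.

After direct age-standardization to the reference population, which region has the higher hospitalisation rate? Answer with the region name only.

Central Province

Standard total = 46,700; weights = 0.1734, 0.1820, 0.1649, 0.1842, 0.2955.
The Coastal Zone: 0.1734×48.0 + 0.1820×24.6 + 0.1649×19.8 + 0.1842×40.3 + 0.2955×52.8 = 39.0916 per 100,000.
The Central Province: 0.1734×57.4 + 0.1820×30.4 + 0.1649×19.7 + 0.1842×51.0 + 0.2955×80.0 = 51.7694 per 100,000.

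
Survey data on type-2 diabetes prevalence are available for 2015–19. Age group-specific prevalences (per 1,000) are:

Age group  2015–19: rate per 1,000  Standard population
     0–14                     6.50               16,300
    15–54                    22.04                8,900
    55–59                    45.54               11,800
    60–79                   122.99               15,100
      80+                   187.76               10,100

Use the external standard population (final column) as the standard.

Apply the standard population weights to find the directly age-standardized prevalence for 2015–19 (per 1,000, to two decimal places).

73.84

Standard total = 62,200; weights = 0.2621, 0.1431, 0.1897, 0.2428, 0.1624.
Standardized rate: 0.2621×6.50 + 0.1431×22.04 + 0.1897×45.54 + 0.2428×122.99 + 0.1624×187.76 = 73.8425 per 1,000.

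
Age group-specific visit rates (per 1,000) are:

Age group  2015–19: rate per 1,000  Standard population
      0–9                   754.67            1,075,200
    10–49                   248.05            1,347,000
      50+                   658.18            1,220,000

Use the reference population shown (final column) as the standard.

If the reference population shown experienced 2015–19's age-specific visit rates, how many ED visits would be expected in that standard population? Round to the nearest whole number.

1948524

Expected ED visits = Σ (standard pop × age-specific rate ÷ 1,000)
= 1,075,200×754.67/1,000 + 1,347,000×248.05/1,000 + 1,220,000×658.18/1,000
= 811421.18 + 334123.35 + 802979.60 = 1948524.13.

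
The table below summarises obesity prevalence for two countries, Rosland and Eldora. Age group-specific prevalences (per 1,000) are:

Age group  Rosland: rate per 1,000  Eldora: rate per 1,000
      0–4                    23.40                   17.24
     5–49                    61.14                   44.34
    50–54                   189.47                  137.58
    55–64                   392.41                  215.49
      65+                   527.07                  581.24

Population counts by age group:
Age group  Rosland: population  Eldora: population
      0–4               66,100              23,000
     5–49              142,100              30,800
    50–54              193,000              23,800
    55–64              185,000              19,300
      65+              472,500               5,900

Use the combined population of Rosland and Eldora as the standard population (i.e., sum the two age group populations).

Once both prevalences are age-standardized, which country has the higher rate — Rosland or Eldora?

Combined standard total = 1,161,500; weights = 0.0767, 0.1489, 0.1867, 0.1759, 0.4119.
Rosland: 0.0767×23.40 + 0.1489×61.14 + 0.1867×189.47 + 0.1759×392.41 + 0.4119×527.07 = 332.3743 per 1,000.
Eldora: 0.0767×17.24 + 0.1489×44.34 + 0.1867×137.58 + 0.1759×215.49 + 0.4119×581.24 = 310.9080 per 1,000.

Rosland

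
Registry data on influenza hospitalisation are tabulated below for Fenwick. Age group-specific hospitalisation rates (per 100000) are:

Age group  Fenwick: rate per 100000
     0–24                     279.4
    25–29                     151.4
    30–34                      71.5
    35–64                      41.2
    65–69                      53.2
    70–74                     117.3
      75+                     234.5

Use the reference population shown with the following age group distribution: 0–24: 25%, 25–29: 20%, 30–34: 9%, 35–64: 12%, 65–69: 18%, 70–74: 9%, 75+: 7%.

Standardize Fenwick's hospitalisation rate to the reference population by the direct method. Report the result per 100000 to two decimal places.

Standard weights: 0.25, 0.20, 0.09, 0.12, 0.18, 0.09, 0.07.
Standardized rate: 0.2500×279.4 + 0.2000×151.4 + 0.0900×71.5 + 0.1200×41.2 + 0.1800×53.2 + 0.0900×117.3 + 0.0700×234.5 = 148.0570 per 100000.

148.06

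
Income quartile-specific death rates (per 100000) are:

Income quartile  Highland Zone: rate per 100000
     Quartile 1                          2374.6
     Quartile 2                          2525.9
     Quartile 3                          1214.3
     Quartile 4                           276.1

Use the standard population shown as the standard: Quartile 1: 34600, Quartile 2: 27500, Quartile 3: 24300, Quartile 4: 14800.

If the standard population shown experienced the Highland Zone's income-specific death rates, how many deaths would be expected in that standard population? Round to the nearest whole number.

1852

Expected deaths = Σ (standard pop × income-specific rate ÷ 100000)
= 34600×2374.6/100000 + 27500×2525.9/100000 + 24300×1214.3/100000 + 14800×276.1/100000
= 821.61 + 694.62 + 295.07 + 40.86 = 1852.17.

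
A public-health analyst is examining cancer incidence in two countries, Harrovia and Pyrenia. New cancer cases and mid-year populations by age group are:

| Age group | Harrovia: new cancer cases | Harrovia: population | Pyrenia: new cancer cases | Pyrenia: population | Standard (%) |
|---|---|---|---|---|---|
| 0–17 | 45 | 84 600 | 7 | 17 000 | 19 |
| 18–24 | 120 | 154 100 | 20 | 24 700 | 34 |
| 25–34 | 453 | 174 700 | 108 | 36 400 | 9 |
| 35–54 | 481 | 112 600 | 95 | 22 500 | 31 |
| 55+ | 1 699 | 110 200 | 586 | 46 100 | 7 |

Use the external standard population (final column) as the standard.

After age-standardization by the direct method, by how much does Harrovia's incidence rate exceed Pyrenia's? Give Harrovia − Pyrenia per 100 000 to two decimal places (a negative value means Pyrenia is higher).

18.34

Age-specific rates per 100 000 for Harrovia: 53.19, 77.87, 259.30, 427.18, 1541.74.
For Pyrenia: 41.18, 80.97, 296.70, 422.22, 1271.15.
Standard weights: 0.19, 0.34, 0.09, 0.31, 0.07.
Harrovia: 0.1900×53.19 + 0.3400×77.87 + 0.0900×259.30 + 0.3100×427.18 + 0.0700×1541.74 = 300.2663 per 100 000.
Pyrenia: 0.1900×41.18 + 0.3400×80.97 + 0.0900×296.70 + 0.3100×422.22 + 0.0700×1271.15 = 281.9266 per 100 000.
Difference = 300.2663 − 281.9266 = 18.3398.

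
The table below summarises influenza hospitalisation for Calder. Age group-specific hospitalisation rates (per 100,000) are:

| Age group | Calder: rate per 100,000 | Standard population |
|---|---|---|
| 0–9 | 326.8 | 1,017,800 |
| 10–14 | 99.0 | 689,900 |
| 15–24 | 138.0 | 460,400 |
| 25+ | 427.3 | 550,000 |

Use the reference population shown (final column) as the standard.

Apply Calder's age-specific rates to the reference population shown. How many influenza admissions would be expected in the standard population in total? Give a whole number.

Expected influenza admissions = Σ (standard pop × age-specific rate ÷ 100,000)
= 1,017,800×326.8/100,000 + 689,900×99.0/100,000 + 460,400×138.0/100,000 + 550,000×427.3/100,000
= 3326.17 + 683.00 + 635.35 + 2350.15 = 6994.67.

6995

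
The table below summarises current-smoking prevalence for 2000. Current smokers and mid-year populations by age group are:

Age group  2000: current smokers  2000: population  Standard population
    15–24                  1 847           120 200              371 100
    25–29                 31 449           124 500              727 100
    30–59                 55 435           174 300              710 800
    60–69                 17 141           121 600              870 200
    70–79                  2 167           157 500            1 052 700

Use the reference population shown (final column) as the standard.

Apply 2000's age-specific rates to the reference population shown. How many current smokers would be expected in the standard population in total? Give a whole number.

552584

Age-specific rates per 1 000 for 2000: 15.366, 252.602, 318.044, 140.962, 13.759.
Expected current smokers = Σ (standard pop × age-specific rate ÷ 1 000)
= 371 100×15.366/1 000 + 727 100×252.602/1 000 + 710 800×318.044/1 000 + 870 200×140.962/1 000 + 1 052 700×13.759/1 000
= 5702.34 + 183667.21 + 226065.39 + 122665.28 + 14483.82 = 552584.05.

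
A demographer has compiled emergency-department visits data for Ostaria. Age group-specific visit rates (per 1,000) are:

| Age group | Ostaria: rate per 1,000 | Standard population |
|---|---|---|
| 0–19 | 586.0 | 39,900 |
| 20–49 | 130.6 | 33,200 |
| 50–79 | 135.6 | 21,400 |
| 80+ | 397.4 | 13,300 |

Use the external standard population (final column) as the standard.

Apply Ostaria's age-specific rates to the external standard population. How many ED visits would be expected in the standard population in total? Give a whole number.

35905

Expected ED visits = Σ (standard pop × age-specific rate ÷ 1,000)
= 39,900×586.0/1,000 + 33,200×130.6/1,000 + 21,400×135.6/1,000 + 13,300×397.4/1,000
= 23381.40 + 4335.92 + 2901.84 + 5285.42 = 35904.58.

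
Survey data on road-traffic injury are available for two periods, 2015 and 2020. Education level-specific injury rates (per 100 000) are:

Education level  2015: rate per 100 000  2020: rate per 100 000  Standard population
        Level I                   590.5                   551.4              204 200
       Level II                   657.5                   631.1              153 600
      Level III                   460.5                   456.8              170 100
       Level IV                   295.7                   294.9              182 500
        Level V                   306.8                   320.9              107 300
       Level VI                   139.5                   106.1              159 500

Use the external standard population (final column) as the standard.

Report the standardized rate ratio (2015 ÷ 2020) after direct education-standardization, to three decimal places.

Standard total = 977 200; weights = 0.2090, 0.1572, 0.1741, 0.1868, 0.1098, 0.1632.
2015: 0.2090×590.5 + 0.1572×657.5 + 0.1741×460.5 + 0.1868×295.7 + 0.1098×306.8 + 0.1632×139.5 = 418.5820 per 100 000.
2020: 0.2090×551.4 + 0.1572×631.1 + 0.1741×456.8 + 0.1868×294.9 + 0.1098×320.9 + 0.1632×106.1 = 401.5650 per 100 000.
Ratio = 418.5820 ÷ 401.5650 = 1.04238.

1.042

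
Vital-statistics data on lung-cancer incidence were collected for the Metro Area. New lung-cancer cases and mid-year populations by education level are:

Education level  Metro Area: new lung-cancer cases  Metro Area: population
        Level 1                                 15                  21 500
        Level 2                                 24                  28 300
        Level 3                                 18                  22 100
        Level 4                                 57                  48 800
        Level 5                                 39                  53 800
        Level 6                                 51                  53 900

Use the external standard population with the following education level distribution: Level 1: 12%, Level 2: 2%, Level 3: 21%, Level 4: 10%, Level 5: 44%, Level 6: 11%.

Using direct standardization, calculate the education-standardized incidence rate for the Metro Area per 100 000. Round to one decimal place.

Education-specific rates per 100 000 for the Metro Area: 69.77, 84.81, 81.45, 116.80, 72.49, 94.62.
Standard weights: 0.12, 0.02, 0.21, 0.10, 0.44, 0.11.
Standardized rate: 0.1200×69.77 + 0.0200×84.81 + 0.2100×81.45 + 0.1000×116.80 + 0.4400×72.49 + 0.1100×94.62 = 81.1567 per 100 000.

81.2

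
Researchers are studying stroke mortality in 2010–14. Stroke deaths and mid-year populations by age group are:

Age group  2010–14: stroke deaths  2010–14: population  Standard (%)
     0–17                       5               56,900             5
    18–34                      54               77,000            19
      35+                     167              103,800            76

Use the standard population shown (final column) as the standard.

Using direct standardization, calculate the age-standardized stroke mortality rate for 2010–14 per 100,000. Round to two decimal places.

Age-specific rates per 100,000 for 2010–14: 8.79, 70.13, 160.89.
Standard weights: 0.05, 0.19, 0.76.
Standardized rate: 0.0500×8.79 + 0.1900×70.13 + 0.7600×160.89 = 136.0376 per 100,000.

136.04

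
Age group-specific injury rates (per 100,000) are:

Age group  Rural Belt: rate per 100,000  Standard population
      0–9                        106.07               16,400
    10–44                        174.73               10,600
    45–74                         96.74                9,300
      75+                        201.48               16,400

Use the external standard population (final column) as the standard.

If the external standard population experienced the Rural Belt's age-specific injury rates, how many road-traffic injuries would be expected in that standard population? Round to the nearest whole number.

78

Expected road-traffic injuries = Σ (standard pop × age-specific rate ÷ 100,000)
= 16,400×106.07/100,000 + 10,600×174.73/100,000 + 9,300×96.74/100,000 + 16,400×201.48/100,000
= 17.40 + 18.52 + 9.00 + 33.04 = 77.96.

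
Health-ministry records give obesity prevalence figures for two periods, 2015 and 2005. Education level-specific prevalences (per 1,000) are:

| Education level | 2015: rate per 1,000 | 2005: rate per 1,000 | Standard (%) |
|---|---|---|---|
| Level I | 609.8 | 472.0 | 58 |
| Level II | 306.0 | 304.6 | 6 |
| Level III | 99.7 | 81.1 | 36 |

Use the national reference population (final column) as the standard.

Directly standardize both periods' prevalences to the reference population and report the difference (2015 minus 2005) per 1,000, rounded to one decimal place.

Standard weights: 0.58, 0.06, 0.36.
2015: 0.5800×609.8 + 0.0600×306.0 + 0.3600×99.7 = 407.9360 per 1,000.
2005: 0.5800×472.0 + 0.0600×304.6 + 0.3600×81.1 = 321.2320 per 1,000.
Difference = 407.9360 − 321.2320 = 86.7040.

86.7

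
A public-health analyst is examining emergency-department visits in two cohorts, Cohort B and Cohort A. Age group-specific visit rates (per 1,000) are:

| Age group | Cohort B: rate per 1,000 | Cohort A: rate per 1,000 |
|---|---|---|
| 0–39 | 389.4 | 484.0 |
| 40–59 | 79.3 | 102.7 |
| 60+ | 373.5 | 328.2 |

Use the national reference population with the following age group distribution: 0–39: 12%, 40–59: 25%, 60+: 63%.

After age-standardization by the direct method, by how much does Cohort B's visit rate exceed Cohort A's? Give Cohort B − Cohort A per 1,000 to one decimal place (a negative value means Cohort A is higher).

Standard weights: 0.12, 0.25, 0.63.
Cohort B: 0.1200×389.4 + 0.2500×79.3 + 0.6300×373.5 = 301.8580 per 1,000.
Cohort A: 0.1200×484.0 + 0.2500×102.7 + 0.6300×328.2 = 290.5210 per 1,000.
Difference = 301.8580 − 290.5210 = 11.3370.

11.3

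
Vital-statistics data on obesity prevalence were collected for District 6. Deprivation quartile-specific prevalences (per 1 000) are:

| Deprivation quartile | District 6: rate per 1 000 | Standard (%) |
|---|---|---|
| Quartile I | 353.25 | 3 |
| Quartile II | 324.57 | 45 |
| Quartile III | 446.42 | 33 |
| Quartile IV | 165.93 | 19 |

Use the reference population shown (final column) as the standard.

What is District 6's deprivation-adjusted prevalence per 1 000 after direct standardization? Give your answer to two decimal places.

Standard weights: 0.03, 0.45, 0.33, 0.19.
Standardized rate: 0.0300×353.25 + 0.4500×324.57 + 0.3300×446.42 + 0.1900×165.93 = 335.4993 per 1 000.

335.50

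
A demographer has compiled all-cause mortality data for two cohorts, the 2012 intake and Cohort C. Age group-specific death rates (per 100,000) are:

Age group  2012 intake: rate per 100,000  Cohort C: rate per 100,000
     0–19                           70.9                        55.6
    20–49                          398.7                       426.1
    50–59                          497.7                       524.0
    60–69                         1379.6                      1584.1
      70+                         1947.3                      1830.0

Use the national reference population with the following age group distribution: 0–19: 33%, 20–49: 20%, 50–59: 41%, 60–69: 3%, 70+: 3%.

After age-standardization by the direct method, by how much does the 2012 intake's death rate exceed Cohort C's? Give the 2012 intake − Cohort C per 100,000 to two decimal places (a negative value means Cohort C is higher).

Standard weights: 0.33, 0.20, 0.41, 0.03, 0.03.
The 2012 intake: 0.3300×70.9 + 0.2000×398.7 + 0.4100×497.7 + 0.0300×1379.6 + 0.0300×1947.3 = 407.0010 per 100,000.
Cohort C: 0.3300×55.6 + 0.2000×426.1 + 0.4100×524.0 + 0.0300×1584.1 + 0.0300×1830.0 = 420.8310 per 100,000.
Difference = 407.0010 − 420.8310 = -13.8300.

-13.83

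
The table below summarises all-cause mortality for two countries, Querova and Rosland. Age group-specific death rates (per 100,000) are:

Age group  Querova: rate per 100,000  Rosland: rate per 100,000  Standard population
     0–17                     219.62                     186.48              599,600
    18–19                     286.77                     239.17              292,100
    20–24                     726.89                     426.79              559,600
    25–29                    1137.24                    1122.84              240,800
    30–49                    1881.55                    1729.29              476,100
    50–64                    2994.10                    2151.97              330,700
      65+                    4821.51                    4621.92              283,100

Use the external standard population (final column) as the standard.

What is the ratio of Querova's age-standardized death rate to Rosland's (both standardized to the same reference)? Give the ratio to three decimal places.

Standard total = 2,782,000; weights = 0.2155, 0.1050, 0.2012, 0.0866, 0.1711, 0.1189, 0.1018.
Querova: 0.2155×219.62 + 0.1050×286.77 + 0.2012×726.89 + 0.0866×1137.24 + 0.1711×1881.55 + 0.1189×2994.10 + 0.1018×4821.51 = 1490.6503 per 100,000.
Rosland: 0.2155×186.48 + 0.1050×239.17 + 0.2012×426.79 + 0.0866×1122.84 + 0.1711×1729.29 + 0.1189×2151.97 + 0.1018×4621.92 = 1270.4254 per 100,000.
Ratio = 1490.6503 ÷ 1270.4254 = 1.17335.

1.173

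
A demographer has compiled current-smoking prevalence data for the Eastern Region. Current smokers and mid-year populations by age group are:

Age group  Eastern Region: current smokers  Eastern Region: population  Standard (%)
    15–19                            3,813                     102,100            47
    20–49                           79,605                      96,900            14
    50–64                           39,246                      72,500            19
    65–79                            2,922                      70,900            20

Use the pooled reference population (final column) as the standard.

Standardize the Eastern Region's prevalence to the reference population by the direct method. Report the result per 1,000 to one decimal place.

243.7

Age-specific rates per 1,000 for the Eastern Region: 37.346, 821.517, 541.324, 41.213.
Standard weights: 0.47, 0.14, 0.19, 0.20.
Standardized rate: 0.4700×37.346 + 0.1400×821.517 + 0.1900×541.324 + 0.2000×41.213 = 243.6591 per 1,000.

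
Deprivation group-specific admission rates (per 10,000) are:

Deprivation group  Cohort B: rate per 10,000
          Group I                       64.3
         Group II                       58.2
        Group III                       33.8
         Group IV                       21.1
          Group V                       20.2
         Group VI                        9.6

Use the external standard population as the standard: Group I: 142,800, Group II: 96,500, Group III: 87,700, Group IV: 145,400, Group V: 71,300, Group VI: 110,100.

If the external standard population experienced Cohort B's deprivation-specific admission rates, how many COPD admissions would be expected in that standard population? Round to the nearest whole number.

Expected COPD admissions = Σ (standard pop × deprivation-specific rate ÷ 10,000)
= 142,800×64.3/10,000 + 96,500×58.2/10,000 + 87,700×33.8/10,000 + 145,400×21.1/10,000 + 71,300×20.2/10,000 + 110,100×9.6/10,000
= 918.20 + 561.63 + 296.43 + 306.79 + 144.03 + 105.70 = 2332.78.

2333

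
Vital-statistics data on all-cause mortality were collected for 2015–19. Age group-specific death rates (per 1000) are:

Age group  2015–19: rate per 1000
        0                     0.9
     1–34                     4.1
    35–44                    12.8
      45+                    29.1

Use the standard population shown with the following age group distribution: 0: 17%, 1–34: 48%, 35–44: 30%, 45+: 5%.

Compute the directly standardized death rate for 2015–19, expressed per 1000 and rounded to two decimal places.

7.42

Standard weights: 0.17, 0.48, 0.30, 0.05.
Standardized rate: 0.1700×0.9 + 0.4800×4.1 + 0.3000×12.8 + 0.0500×29.1 = 7.4160 per 1000.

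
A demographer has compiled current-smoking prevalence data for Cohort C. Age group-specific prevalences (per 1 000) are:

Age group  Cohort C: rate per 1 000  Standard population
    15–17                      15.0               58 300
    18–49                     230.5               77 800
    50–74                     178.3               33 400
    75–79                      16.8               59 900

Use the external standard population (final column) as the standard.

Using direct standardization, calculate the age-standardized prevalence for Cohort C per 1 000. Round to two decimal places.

Standard total = 229 400; weights = 0.2541, 0.3391, 0.1456, 0.2611.
Standardized rate: 0.2541×15.0 + 0.3391×230.5 + 0.1456×178.3 + 0.2611×16.8 = 112.3319 per 1 000.

112.33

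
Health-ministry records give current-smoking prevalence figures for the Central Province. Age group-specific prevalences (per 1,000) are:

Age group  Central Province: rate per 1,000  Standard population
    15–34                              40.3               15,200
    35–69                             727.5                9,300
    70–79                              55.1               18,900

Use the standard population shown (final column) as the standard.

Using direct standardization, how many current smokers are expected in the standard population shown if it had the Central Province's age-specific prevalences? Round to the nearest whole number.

Expected current smokers = Σ (standard pop × age-specific rate ÷ 1,000)
= 15,200×40.3/1,000 + 9,300×727.5/1,000 + 18,900×55.1/1,000
= 612.56 + 6765.75 + 1041.39 = 8419.70.

8420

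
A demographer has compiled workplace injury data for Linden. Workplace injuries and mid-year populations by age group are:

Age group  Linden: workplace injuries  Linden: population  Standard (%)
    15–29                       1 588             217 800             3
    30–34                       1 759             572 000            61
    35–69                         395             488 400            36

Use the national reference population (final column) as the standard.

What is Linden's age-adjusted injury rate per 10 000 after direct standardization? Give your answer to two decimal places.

23.86

Age-specific rates per 10 000 for Linden: 72.91, 30.75, 8.09.
Standard weights: 0.03, 0.61, 0.36.
Standardized rate: 0.0300×72.91 + 0.6100×30.75 + 0.3600×8.09 = 23.8574 per 10 000.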